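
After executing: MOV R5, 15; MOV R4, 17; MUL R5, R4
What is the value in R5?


Register state trace:
  MOV R5, 15  → R5 = 15
  MOV R4, 17  → R4 = 17
  MUL R5, R4  → R5 = 15 * 17 = 255
Final: R5 = 255

255


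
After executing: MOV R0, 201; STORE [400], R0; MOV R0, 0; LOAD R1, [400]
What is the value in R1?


Register and memory trace:
  MOV R0, 201  → R0 = 201
  STORE [400], R0  → mem[400] = 201
  MOV R0, 0  → R0 = 0
  LOAD R1, [400]  → R1 = mem[400] = 201
Final: R1 = 201

201


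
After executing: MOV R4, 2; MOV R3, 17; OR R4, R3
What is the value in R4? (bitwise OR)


Register state trace:
  MOV R4, 2  → R4 = 2 (0b00000010)
  MOV R3, 17  → R3 = 17 (0b00010001)
  OR R4, R3   → R4 = 2 OR 17 = 19 (0b00010011)
Final: R4 = 19

19


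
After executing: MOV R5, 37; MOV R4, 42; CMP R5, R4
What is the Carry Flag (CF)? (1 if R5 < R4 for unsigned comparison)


Register state trace:
  MOV R5, 37  → R5 = 37
  MOV R4, 42  → R4 = 42
  CMP R5, R4  → unsigned 37 - 42: borrow occurs
  37 < 42, so CF = 1
CF = 1

1


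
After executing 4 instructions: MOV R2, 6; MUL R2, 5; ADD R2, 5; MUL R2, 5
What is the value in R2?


Register state trace:
  MOV R2, 6  → R2 = 6
  MUL R2, 5  → R2 = 6 * 5 = 30
  ADD R2, 5  → R2 = 30 + 5 = 35
  MUL R2, 5  → R2 = 35 * 5 = 175
Final: R2 = 175

175


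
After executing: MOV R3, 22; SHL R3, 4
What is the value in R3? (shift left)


Register state trace:
  MOV R3, 22  → R3 = 22
  SHL R3, 4  → R3 = 22 << 4 = 22 * 2^4 = 352
Final: R3 = 352

352


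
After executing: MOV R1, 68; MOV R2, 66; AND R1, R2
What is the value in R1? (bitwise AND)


Register state trace:
  MOV R1, 68  → R1 = 68 (0b01000100)
  MOV R2, 66  → R2 = 66 (0b01000010)
  AND R1, R2  → R1 = 68 AND 66 = 64 (0b01000000)
Final: R1 = 64

64


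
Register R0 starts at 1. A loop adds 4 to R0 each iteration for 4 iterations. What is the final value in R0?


Starting value: R0 = 1
  Iter 1: R0 = 1 + 4 = 5
  Iter 2: R0 = 5 + 4 = 9
  Iter 3: R0 = 9 + 4 = 13
  Iter 4: R0 = 13 + 4 = 17
Final: R0 = 17

17


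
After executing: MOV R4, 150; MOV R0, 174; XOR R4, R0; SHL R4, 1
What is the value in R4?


Register state trace:
  MOV R4, 150  → R4 = 150 (0b10010110)
  MOV R0, 174  → R0 = 174 (0b10101110)
  XOR R4, R0  → R4 = 150 XOR 174 = 56 (0b00111000)
  SHL R4, 1  → R4 = 56 << 1 = 112
Final: R4 = 112

112


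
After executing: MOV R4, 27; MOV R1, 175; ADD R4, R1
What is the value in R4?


Register state trace:
  MOV R4, 27  → R4 = 27
  MOV R1, 175  → R1 = 175
  ADD R4, R1  → R4 = 27 + 175 = 202
Final: R4 = 202

202


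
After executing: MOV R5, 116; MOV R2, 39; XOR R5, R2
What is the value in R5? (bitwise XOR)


Register state trace:
  MOV R5, 116  → R5 = 116 (0b01110100)
  MOV R2, 39  → R2 = 39 (0b00100111)
  XOR R5, R2  → R5 = 116 XOR 39 = 83 (0b01010011)
Final: R5 = 83

83


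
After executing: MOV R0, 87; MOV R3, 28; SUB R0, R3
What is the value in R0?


Register state trace:
  MOV R0, 87  → R0 = 87
  MOV R3, 28  → R3 = 28
  SUB R0, R3  → R0 = 87 - 28 = 59
Final: R0 = 59

59


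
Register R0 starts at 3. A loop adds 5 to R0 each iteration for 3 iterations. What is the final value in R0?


Starting value: R0 = 3
  Iter 1: R0 = 3 + 5 = 8
  Iter 2: R0 = 8 + 5 = 13
  Iter 3: R0 = 13 + 5 = 18
Final: R0 = 18

18


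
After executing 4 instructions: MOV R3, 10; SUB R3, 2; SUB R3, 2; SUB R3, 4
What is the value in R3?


Register state trace:
  MOV R3, 10  → R3 = 10
  SUB R3, 2  → R3 = 10 - 2 = 8
  SUB R3, 2  → R3 = 8 - 2 = 6
  SUB R3, 4  → R3 = 6 - 4 = 2
Final: R3 = 2

2


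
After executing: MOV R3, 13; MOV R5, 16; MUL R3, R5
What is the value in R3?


Register state trace:
  MOV R3, 13  → R3 = 13
  MOV R5, 16  → R5 = 16
  MUL R3, R5  → R3 = 13 * 16 = 208
Final: R3 = 208

208


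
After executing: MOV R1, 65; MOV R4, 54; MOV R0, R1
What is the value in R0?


Register state trace:
  MOV R1, 65  → R1 = 65
  MOV R4, 54  → R4 = 54
  MOV R0, R1  → R0 = 65
Final: R0 = 65

65


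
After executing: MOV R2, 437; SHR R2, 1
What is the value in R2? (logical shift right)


Register state trace:
  MOV R2, 437  → R2 = 437
  SHR R2, 1  → R2 = 437 >> 1 = 437 // 2^1 = 218
Final: R2 = 218

218


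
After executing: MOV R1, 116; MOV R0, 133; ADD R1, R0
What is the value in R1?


Register state trace:
  MOV R1, 116  → R1 = 116
  MOV R0, 133  → R0 = 133
  ADD R1, R0  → R1 = 116 + 133 = 249
Final: R1 = 249

249


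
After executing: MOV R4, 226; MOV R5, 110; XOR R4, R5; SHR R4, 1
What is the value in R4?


Register state trace:
  MOV R4, 226  → R4 = 226 (0b11100010)
  MOV R5, 110  → R5 = 110 (0b01101110)
  XOR R4, R5  → R4 = 226 XOR 110 = 140 (0b10001100)
  SHR R4, 1  → R4 = 140 >> 1 = 70
Final: R4 = 70

70


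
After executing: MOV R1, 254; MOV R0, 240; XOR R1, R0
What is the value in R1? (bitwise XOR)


Register state trace:
  MOV R1, 254  → R1 = 254 (0b11111110)
  MOV R0, 240  → R0 = 240 (0b11110000)
  XOR R1, R0  → R1 = 254 XOR 240 = 14 (0b00001110)
Final: R1 = 14

14


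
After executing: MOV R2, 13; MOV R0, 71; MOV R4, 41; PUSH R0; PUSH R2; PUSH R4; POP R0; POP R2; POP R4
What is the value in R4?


Stack trace (top is rightmost):
  MOV R2, 13  → R2 = 13
  MOV R0, 71  → R0 = 71
  MOV R4, 41  → R4 = 41
  PUSH R0  → stack: [71]
  PUSH R2  → stack: [71, 13]
  PUSH R4  → stack: [71, 13, 41]
  POP R0  → R0 = 41, stack: [71, 13]
  POP R2  → R2 = 13, stack: [71]
  POP R4  → R4 = 71, stack: []
Final: R4 = 71

71


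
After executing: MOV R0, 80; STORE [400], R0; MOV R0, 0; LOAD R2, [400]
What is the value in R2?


Register and memory trace:
  MOV R0, 80  → R0 = 80
  STORE [400], R0  → mem[400] = 80
  MOV R0, 0  → R0 = 0
  LOAD R2, [400]  → R2 = mem[400] = 80
Final: R2 = 80

80


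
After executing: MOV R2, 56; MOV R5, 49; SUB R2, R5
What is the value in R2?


Register state trace:
  MOV R2, 56  → R2 = 56
  MOV R5, 49  → R5 = 49
  SUB R2, R5  → R2 = 56 - 49 = 7
Final: R2 = 7

7


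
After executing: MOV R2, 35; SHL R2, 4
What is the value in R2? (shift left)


Register state trace:
  MOV R2, 35  → R2 = 35
  SHL R2, 4  → R2 = 35 << 4 = 35 * 2^4 = 560
Final: R2 = 560

560


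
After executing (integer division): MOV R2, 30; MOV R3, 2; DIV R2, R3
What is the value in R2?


Register state trace:
  MOV R2, 30  → R2 = 30
  MOV R3, 2  → R3 = 2
  DIV R2, R3  → R2 = 30 // 2 = 15
Final: R2 = 15

15


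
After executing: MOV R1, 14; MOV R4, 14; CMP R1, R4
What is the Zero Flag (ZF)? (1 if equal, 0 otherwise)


Register state trace:
  MOV R1, 14  → R1 = 14
  MOV R4, 14  → R4 = 14
  CMP R1, R4  → computes 14 - 14 = 0
  Result is zero, so values are equal
ZF = 1

1


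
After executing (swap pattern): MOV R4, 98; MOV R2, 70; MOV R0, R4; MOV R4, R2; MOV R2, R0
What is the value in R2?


Register state trace (swap pattern):
  MOV R4, 98  → R4 = 98
  MOV R2, 70  → R2 = 70
  MOV R0, R4  → R0 = 98  (save R4)
  MOV R4, R2  → R4 = 70  (R4 gets R2's value)
  MOV R2, R0  → R2 = 98  (R2 gets saved value)
Final: R2 = 98

98


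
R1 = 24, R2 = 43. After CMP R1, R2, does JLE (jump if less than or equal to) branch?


Trace:
  R1 = 24, R2 = 43
  CMP R1, R2  → compares 24 vs 43
  JLE checks: is 24 less than or equal to 43?
  24 < 43, so condition is true
Branch taken: Yes

Yes


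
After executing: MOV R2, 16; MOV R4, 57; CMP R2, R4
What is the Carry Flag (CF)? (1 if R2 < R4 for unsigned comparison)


Register state trace:
  MOV R2, 16  → R2 = 16
  MOV R4, 57  → R4 = 57
  CMP R2, R4  → unsigned 16 - 57: borrow occurs
  16 < 57, so CF = 1
CF = 1

1


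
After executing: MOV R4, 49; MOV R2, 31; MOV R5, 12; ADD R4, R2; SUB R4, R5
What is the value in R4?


Register state trace:
  MOV R4, 49  → R4 = 49
  MOV R2, 31  → R2 = 31
  MOV R5, 12  → R5 = 12
  ADD R4, R2  → R4 = 49 + 31 = 80
  SUB R4, R5  → R4 = 80 - 12 = 68
Final: R4 = 68

68


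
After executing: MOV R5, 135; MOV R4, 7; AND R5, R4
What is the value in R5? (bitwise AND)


Register state trace:
  MOV R5, 135  → R5 = 135 (0b10000111)
  MOV R4, 7  → R4 = 7 (0b00000111)
  AND R5, R4  → R5 = 135 AND 7 = 7 (0b00000111)
Final: R5 = 7

7


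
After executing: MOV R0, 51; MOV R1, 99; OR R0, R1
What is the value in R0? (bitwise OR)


Register state trace:
  MOV R0, 51  → R0 = 51 (0b00110011)
  MOV R1, 99  → R1 = 99 (0b01100011)
  OR R0, R1   → R0 = 51 OR 99 = 115 (0b01110011)
Final: R0 = 115

115


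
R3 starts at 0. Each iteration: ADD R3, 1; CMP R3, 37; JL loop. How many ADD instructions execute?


Loop trace (R3 starts at 0, target 37, step 1):
  ADD #1: R3 = 0 + 1 = 1  → 1 < 37, loop
  ADD #2: R3 = 1 + 1 = 2  → 2 < 37, loop
  ADD #3: R3 = 2 + 1 = 3  → 3 < 37, loop
  ADD #4: R3 = 3 + 1 = 4  → 4 < 37, loop
  ADD #5: R3 = 4 + 1 = 5  → 5 < 37, loop
  ADD #6: R3 = 5 + 1 = 6  → 6 < 37, loop
  ADD #7: R3 = 6 + 1 = 7  → 7 < 37, loop
  ADD #8: R3 = 7 + 1 = 8  → 8 < 37, loop
  ADD #9: R3 = 8 + 1 = 9  → 9 < 37, loop
  ADD #10: R3 = 9 + 1 = 10  → 10 < 37, loop
  ADD #11: R3 = 10 + 1 = 11  → 11 < 37, loop
  ADD #12: R3 = 11 + 1 = 12  → 12 < 37, loop
  ADD #13: R3 = 12 + 1 = 13  → 13 < 37, loop
  ADD #14: R3 = 13 + 1 = 14  → 14 < 37, loop
  ADD #15: R3 = 14 + 1 = 15  → 15 < 37, loop
  ADD #16: R3 = 15 + 1 = 16  → 16 < 37, loop
  ADD #17: R3 = 16 + 1 = 17  → 17 < 37, loop
  ADD #18: R3 = 17 + 1 = 18  → 18 < 37, loop
  ADD #19: R3 = 18 + 1 = 19  → 19 < 37, loop
  ADD #20: R3 = 19 + 1 = 20  → 20 < 37, loop
  ADD #21: R3 = 20 + 1 = 21  → 21 < 37, loop
  ADD #22: R3 = 21 + 1 = 22  → 22 < 37, loop
  ADD #23: R3 = 22 + 1 = 23  → 23 < 37, loop
  ADD #24: R3 = 23 + 1 = 24  → 24 < 37, loop
  ADD #25: R3 = 24 + 1 = 25  → 25 < 37, loop
  ADD #26: R3 = 25 + 1 = 26  → 26 < 37, loop
  ADD #27: R3 = 26 + 1 = 27  → 27 < 37, loop
  ADD #28: R3 = 27 + 1 = 28  → 28 < 37, loop
  ADD #29: R3 = 28 + 1 = 29  → 29 < 37, loop
  ADD #30: R3 = 29 + 1 = 30  → 30 < 37, loop
  ADD #31: R3 = 30 + 1 = 31  → 31 < 37, loop
  ADD #32: R3 = 31 + 1 = 32  → 32 < 37, loop
  ADD #33: R3 = 32 + 1 = 33  → 33 < 37, loop
  ADD #34: R3 = 33 + 1 = 34  → 34 < 37, loop
  ADD #35: R3 = 34 + 1 = 35  → 35 < 37, loop
  ADD #36: R3 = 35 + 1 = 36  → 36 < 37, loop
  ADD #37: R3 = 36 + 1 = 37  → 37 >= 37, exit
Total ADD instructions: 37

37


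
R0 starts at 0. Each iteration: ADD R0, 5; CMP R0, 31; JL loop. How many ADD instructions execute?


Loop trace (R0 starts at 0, target 31, step 5):
  ADD #1: R0 = 0 + 5 = 5  → 5 < 31, loop
  ADD #2: R0 = 5 + 5 = 10  → 10 < 31, loop
  ADD #3: R0 = 10 + 5 = 15  → 15 < 31, loop
  ADD #4: R0 = 15 + 5 = 20  → 20 < 31, loop
  ADD #5: R0 = 20 + 5 = 25  → 25 < 31, loop
  ADD #6: R0 = 25 + 5 = 30  → 30 < 31, loop
  ADD #7: R0 = 30 + 5 = 35  → 35 >= 31, exit
Total ADD instructions: 7

7


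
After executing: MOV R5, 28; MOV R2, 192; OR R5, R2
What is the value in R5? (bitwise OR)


Register state trace:
  MOV R5, 28  → R5 = 28 (0b00011100)
  MOV R2, 192  → R2 = 192 (0b11000000)
  OR R5, R2   → R5 = 28 OR 192 = 220 (0b11011100)
Final: R5 = 220

220


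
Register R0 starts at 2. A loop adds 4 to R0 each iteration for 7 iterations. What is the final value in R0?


Starting value: R0 = 2
  Iter 1: R0 = 2 + 4 = 6
  Iter 2: R0 = 6 + 4 = 10
  Iter 3: R0 = 10 + 4 = 14
  Iter 4: R0 = 14 + 4 = 18
  Iter 5: R0 = 18 + 4 = 22
  Iter 6: R0 = 22 + 4 = 26
  Iter 7: R0 = 26 + 4 = 30
Final: R0 = 30

30


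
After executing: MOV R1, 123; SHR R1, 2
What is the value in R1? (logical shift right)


Register state trace:
  MOV R1, 123  → R1 = 123
  SHR R1, 2  → R1 = 123 >> 2 = 123 // 2^2 = 30
Final: R1 = 30

30


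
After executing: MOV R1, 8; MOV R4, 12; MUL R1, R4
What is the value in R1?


Register state trace:
  MOV R1, 8  → R1 = 8
  MOV R4, 12  → R4 = 12
  MUL R1, R4  → R1 = 8 * 12 = 96
Final: R1 = 96

96


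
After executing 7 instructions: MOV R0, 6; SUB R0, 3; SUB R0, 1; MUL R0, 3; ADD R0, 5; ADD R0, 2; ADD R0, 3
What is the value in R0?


Register state trace:
  MOV R0, 6  → R0 = 6
  SUB R0, 3  → R0 = 6 - 3 = 3
  SUB R0, 1  → R0 = 3 - 1 = 2
  MUL R0, 3  → R0 = 2 * 3 = 6
  ADD R0, 5  → R0 = 6 + 5 = 11
  ADD R0, 2  → R0 = 11 + 2 = 13
  ADD R0, 3  → R0 = 13 + 3 = 16
Final: R0 = 16

16


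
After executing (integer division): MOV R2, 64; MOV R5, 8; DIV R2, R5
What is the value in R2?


Register state trace:
  MOV R2, 64  → R2 = 64
  MOV R5, 8  → R5 = 8
  DIV R2, R5  → R2 = 64 // 8 = 8
Final: R2 = 8

8


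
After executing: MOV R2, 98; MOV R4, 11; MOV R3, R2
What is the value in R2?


Register state trace:
  MOV R2, 98  → R2 = 98
  MOV R4, 11  → R4 = 11
  MOV R3, R2  → R3 = 98
Final: R2 = 98

98


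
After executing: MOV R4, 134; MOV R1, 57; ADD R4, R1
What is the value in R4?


Register state trace:
  MOV R4, 134  → R4 = 134
  MOV R1, 57  → R1 = 57
  ADD R4, R1  → R4 = 134 + 57 = 191
Final: R4 = 191

191


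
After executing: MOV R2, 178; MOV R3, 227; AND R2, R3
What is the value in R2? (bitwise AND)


Register state trace:
  MOV R2, 178  → R2 = 178 (0b10110010)
  MOV R3, 227  → R3 = 227 (0b11100011)
  AND R2, R3  → R2 = 178 AND 227 = 162 (0b10100010)
Final: R2 = 162

162


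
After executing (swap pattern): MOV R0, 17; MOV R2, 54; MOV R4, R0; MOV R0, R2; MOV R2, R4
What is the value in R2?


Register state trace (swap pattern):
  MOV R0, 17  → R0 = 17
  MOV R2, 54  → R2 = 54
  MOV R4, R0  → R4 = 17  (save R0)
  MOV R0, R2  → R0 = 54  (R0 gets R2's value)
  MOV R2, R4  → R2 = 17  (R2 gets saved value)
Final: R2 = 17

17


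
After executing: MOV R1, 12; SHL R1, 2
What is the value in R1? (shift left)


Register state trace:
  MOV R1, 12  → R1 = 12
  SHL R1, 2  → R1 = 12 << 2 = 12 * 2^2 = 48
Final: R1 = 48

48


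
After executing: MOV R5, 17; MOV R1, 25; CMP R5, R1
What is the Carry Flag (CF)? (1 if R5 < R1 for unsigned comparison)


Register state trace:
  MOV R5, 17  → R5 = 17
  MOV R1, 25  → R1 = 25
  CMP R5, R1  → unsigned 17 - 25: borrow occurs
  17 < 25, so CF = 1
CF = 1

1


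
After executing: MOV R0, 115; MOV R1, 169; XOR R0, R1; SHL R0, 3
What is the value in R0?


Register state trace:
  MOV R0, 115  → R0 = 115 (0b01110011)
  MOV R1, 169  → R1 = 169 (0b10101001)
  XOR R0, R1  → R0 = 115 XOR 169 = 218 (0b11011010)
  SHL R0, 3  → R0 = 218 << 3 = 1744
Final: R0 = 1744

1744


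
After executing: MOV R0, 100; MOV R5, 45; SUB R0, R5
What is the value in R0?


Register state trace:
  MOV R0, 100  → R0 = 100
  MOV R5, 45  → R5 = 45
  SUB R0, R5  → R0 = 100 - 45 = 55
Final: R0 = 55

55


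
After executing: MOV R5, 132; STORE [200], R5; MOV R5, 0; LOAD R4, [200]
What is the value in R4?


Register and memory trace:
  MOV R5, 132  → R5 = 132
  STORE [200], R5  → mem[200] = 132
  MOV R5, 0  → R5 = 0
  LOAD R4, [200]  → R4 = mem[200] = 132
Final: R4 = 132

132


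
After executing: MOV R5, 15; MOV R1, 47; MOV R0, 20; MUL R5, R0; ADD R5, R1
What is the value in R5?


Register state trace:
  MOV R5, 15  → R5 = 15
  MOV R1, 47  → R1 = 47
  MOV R0, 20  → R0 = 20
  MUL R5, R0  → R5 = 15 * 20 = 300
  ADD R5, R1  → R5 = 300 + 47 = 347
Final: R5 = 347

347


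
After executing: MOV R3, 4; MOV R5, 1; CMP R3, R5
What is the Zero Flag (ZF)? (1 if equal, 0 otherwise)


Register state trace:
  MOV R3, 4  → R3 = 4
  MOV R5, 1  → R5 = 1
  CMP R3, R5  → computes 4 - 1 = 3
  Result is nonzero, so values are not equal
ZF = 0

0


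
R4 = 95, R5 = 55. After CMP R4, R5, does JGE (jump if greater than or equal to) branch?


Trace:
  R4 = 95, R5 = 55
  CMP R4, R5  → compares 95 vs 55
  JGE checks: is 95 greater than or equal to 55?
  95 > 55, so condition is true
Branch taken: Yes

Yes


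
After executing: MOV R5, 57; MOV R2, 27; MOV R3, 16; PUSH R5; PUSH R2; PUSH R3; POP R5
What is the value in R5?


Stack trace (top is rightmost):
  MOV R5, 57  → R5 = 57
  MOV R2, 27  → R2 = 27
  MOV R3, 16  → R3 = 16
  PUSH R5  → stack: [57]
  PUSH R2  → stack: [57, 27]
  PUSH R3  → stack: [57, 27, 16]
  POP R5  → R5 = 16, stack: [57, 27]
Final: R5 = 16

16


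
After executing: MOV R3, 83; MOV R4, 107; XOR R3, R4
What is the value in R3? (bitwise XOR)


Register state trace:
  MOV R3, 83  → R3 = 83 (0b01010011)
  MOV R4, 107  → R4 = 107 (0b01101011)
  XOR R3, R4  → R3 = 83 XOR 107 = 56 (0b00111000)
Final: R3 = 56

56


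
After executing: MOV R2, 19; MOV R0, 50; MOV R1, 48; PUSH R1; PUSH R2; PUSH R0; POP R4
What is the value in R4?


Stack trace (top is rightmost):
  MOV R2, 19  → R2 = 19
  MOV R0, 50  → R0 = 50
  MOV R1, 48  → R1 = 48
  PUSH R1  → stack: [48]
  PUSH R2  → stack: [48, 19]
  PUSH R0  → stack: [48, 19, 50]
  POP R4  → R4 = 50, stack: [48, 19]
Final: R4 = 50

50


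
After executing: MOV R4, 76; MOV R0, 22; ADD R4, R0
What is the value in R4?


Register state trace:
  MOV R4, 76  → R4 = 76
  MOV R0, 22  → R0 = 22
  ADD R4, R0  → R4 = 76 + 22 = 98
Final: R4 = 98

98


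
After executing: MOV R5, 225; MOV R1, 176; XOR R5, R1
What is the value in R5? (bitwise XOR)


Register state trace:
  MOV R5, 225  → R5 = 225 (0b11100001)
  MOV R1, 176  → R1 = 176 (0b10110000)
  XOR R5, R1  → R5 = 225 XOR 176 = 81 (0b01010001)
Final: R5 = 81

81


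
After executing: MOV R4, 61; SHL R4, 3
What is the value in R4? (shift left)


Register state trace:
  MOV R4, 61  → R4 = 61
  SHL R4, 3  → R4 = 61 << 3 = 61 * 2^3 = 488
Final: R4 = 488

488


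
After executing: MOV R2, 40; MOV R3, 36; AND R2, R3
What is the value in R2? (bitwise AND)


Register state trace:
  MOV R2, 40  → R2 = 40 (0b00101000)
  MOV R3, 36  → R3 = 36 (0b00100100)
  AND R2, R3  → R2 = 40 AND 36 = 32 (0b00100000)
Final: R2 = 32

32


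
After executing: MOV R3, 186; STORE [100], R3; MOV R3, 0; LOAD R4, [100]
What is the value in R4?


Register and memory trace:
  MOV R3, 186  → R3 = 186
  STORE [100], R3  → mem[100] = 186
  MOV R3, 0  → R3 = 0
  LOAD R4, [100]  → R4 = mem[100] = 186
Final: R4 = 186

186


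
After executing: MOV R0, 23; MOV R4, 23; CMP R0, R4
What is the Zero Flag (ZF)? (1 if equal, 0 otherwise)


Register state trace:
  MOV R0, 23  → R0 = 23
  MOV R4, 23  → R4 = 23
  CMP R0, R4  → computes 23 - 23 = 0
  Result is zero, so values are equal
ZF = 1

1


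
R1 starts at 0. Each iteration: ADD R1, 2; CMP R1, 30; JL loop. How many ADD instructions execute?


Loop trace (R1 starts at 0, target 30, step 2):
  ADD #1: R1 = 0 + 2 = 2  → 2 < 30, loop
  ADD #2: R1 = 2 + 2 = 4  → 4 < 30, loop
  ADD #3: R1 = 4 + 2 = 6  → 6 < 30, loop
  ADD #4: R1 = 6 + 2 = 8  → 8 < 30, loop
  ADD #5: R1 = 8 + 2 = 10  → 10 < 30, loop
  ADD #6: R1 = 10 + 2 = 12  → 12 < 30, loop
  ADD #7: R1 = 12 + 2 = 14  → 14 < 30, loop
  ADD #8: R1 = 14 + 2 = 16  → 16 < 30, loop
  ADD #9: R1 = 16 + 2 = 18  → 18 < 30, loop
  ADD #10: R1 = 18 + 2 = 20  → 20 < 30, loop
  ADD #11: R1 = 20 + 2 = 22  → 22 < 30, loop
  ADD #12: R1 = 22 + 2 = 24  → 24 < 30, loop
  ADD #13: R1 = 24 + 2 = 26  → 26 < 30, loop
  ADD #14: R1 = 26 + 2 = 28  → 28 < 30, loop
  ADD #15: R1 = 28 + 2 = 30  → 30 >= 30, exit
Total ADD instructions: 15

15


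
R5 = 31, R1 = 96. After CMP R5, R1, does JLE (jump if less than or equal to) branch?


Trace:
  R5 = 31, R1 = 96
  CMP R5, R1  → compares 31 vs 96
  JLE checks: is 31 less than or equal to 96?
  31 < 96, so condition is true
Branch taken: Yes

Yes


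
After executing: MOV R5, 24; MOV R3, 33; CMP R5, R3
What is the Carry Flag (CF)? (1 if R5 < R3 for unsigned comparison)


Register state trace:
  MOV R5, 24  → R5 = 24
  MOV R3, 33  → R3 = 33
  CMP R5, R3  → unsigned 24 - 33: borrow occurs
  24 < 33, so CF = 1
CF = 1

1


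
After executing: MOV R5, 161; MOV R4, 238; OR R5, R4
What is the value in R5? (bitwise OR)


Register state trace:
  MOV R5, 161  → R5 = 161 (0b10100001)
  MOV R4, 238  → R4 = 238 (0b11101110)
  OR R5, R4   → R5 = 161 OR 238 = 239 (0b11101111)
Final: R5 = 239

239


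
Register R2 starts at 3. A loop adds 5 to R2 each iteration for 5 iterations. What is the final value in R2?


Starting value: R2 = 3
  Iter 1: R2 = 3 + 5 = 8
  Iter 2: R2 = 8 + 5 = 13
  Iter 3: R2 = 13 + 5 = 18
  Iter 4: R2 = 18 + 5 = 23
  Iter 5: R2 = 23 + 5 = 28
Final: R2 = 28

28


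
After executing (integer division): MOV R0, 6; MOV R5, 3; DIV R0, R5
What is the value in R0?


Register state trace:
  MOV R0, 6  → R0 = 6
  MOV R5, 3  → R5 = 3
  DIV R0, R5  → R0 = 6 // 3 = 2
Final: R0 = 2

2


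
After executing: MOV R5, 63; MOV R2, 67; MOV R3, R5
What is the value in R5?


Register state trace:
  MOV R5, 63  → R5 = 63
  MOV R2, 67  → R2 = 67
  MOV R3, R5  → R3 = 63
Final: R5 = 63

63


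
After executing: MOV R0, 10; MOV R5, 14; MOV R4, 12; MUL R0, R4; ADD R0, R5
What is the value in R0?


Register state trace:
  MOV R0, 10  → R0 = 10
  MOV R5, 14  → R5 = 14
  MOV R4, 12  → R4 = 12
  MUL R0, R4  → R0 = 10 * 12 = 120
  ADD R0, R5  → R0 = 120 + 14 = 134
Final: R0 = 134

134


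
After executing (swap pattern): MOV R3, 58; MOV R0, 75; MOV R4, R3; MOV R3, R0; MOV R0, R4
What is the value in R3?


Register state trace (swap pattern):
  MOV R3, 58  → R3 = 58
  MOV R0, 75  → R0 = 75
  MOV R4, R3  → R4 = 58  (save R3)
  MOV R3, R0  → R3 = 75  (R3 gets R0's value)
  MOV R0, R4  → R0 = 58  (R0 gets saved value)
Final: R3 = 75

75


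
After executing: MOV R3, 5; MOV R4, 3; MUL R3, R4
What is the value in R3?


Register state trace:
  MOV R3, 5  → R3 = 5
  MOV R4, 3  → R4 = 3
  MUL R3, R4  → R3 = 5 * 3 = 15
Final: R3 = 15

15


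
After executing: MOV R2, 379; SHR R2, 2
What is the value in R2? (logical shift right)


Register state trace:
  MOV R2, 379  → R2 = 379
  SHR R2, 2  → R2 = 379 >> 2 = 379 // 2^2 = 94
Final: R2 = 94

94


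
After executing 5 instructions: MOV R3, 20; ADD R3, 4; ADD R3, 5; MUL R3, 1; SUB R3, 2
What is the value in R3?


Register state trace:
  MOV R3, 20  → R3 = 20
  ADD R3, 4  → R3 = 20 + 4 = 24
  ADD R3, 5  → R3 = 24 + 5 = 29
  MUL R3, 1  → R3 = 29 * 1 = 29
  SUB R3, 2  → R3 = 29 - 2 = 27
Final: R3 = 27

27


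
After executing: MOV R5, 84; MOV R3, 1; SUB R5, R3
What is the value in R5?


Register state trace:
  MOV R5, 84  → R5 = 84
  MOV R3, 1  → R3 = 1
  SUB R5, R3  → R5 = 84 - 1 = 83
Final: R5 = 83

83


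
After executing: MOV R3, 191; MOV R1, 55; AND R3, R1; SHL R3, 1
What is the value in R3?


Register state trace:
  MOV R3, 191  → R3 = 191 (0b10111111)
  MOV R1, 55  → R1 = 55 (0b00110111)
  AND R3, R1  → R3 = 191 AND 55 = 55 (0b00110111)
  SHL R3, 1  → R3 = 55 << 1 = 110
Final: R3 = 110

110


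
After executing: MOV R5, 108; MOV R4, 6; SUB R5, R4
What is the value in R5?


Register state trace:
  MOV R5, 108  → R5 = 108
  MOV R4, 6  → R4 = 6
  SUB R5, R4  → R5 = 108 - 6 = 102
Final: R5 = 102

102


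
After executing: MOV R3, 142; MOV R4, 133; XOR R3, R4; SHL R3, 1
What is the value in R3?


Register state trace:
  MOV R3, 142  → R3 = 142 (0b10001110)
  MOV R4, 133  → R4 = 133 (0b10000101)
  XOR R3, R4  → R3 = 142 XOR 133 = 11 (0b00001011)
  SHL R3, 1  → R3 = 11 << 1 = 22
Final: R3 = 22

22


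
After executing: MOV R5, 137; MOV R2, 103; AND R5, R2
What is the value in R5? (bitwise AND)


Register state trace:
  MOV R5, 137  → R5 = 137 (0b10001001)
  MOV R2, 103  → R2 = 103 (0b01100111)
  AND R5, R2  → R5 = 137 AND 103 = 1 (0b00000001)
Final: R5 = 1

1


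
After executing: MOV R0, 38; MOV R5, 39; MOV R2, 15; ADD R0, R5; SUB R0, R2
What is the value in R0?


Register state trace:
  MOV R0, 38  → R0 = 38
  MOV R5, 39  → R5 = 39
  MOV R2, 15  → R2 = 15
  ADD R0, R5  → R0 = 38 + 39 = 77
  SUB R0, R2  → R0 = 77 - 15 = 62
Final: R0 = 62

62


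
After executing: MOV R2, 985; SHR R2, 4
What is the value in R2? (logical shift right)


Register state trace:
  MOV R2, 985  → R2 = 985
  SHR R2, 4  → R2 = 985 >> 4 = 985 // 2^4 = 61
Final: R2 = 61

61


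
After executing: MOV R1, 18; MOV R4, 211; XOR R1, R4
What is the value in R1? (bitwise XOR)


Register state trace:
  MOV R1, 18  → R1 = 18 (0b00010010)
  MOV R4, 211  → R4 = 211 (0b11010011)
  XOR R1, R4  → R1 = 18 XOR 211 = 193 (0b11000001)
Final: R1 = 193

193


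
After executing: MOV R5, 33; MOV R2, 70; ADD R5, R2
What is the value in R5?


Register state trace:
  MOV R5, 33  → R5 = 33
  MOV R2, 70  → R2 = 70
  ADD R5, R2  → R5 = 33 + 70 = 103
Final: R5 = 103

103


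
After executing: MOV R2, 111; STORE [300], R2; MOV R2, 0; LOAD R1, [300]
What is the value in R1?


Register and memory trace:
  MOV R2, 111  → R2 = 111
  STORE [300], R2  → mem[300] = 111
  MOV R2, 0  → R2 = 0
  LOAD R1, [300]  → R1 = mem[300] = 111
Final: R1 = 111

111


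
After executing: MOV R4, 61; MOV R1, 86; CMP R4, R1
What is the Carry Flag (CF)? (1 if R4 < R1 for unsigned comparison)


Register state trace:
  MOV R4, 61  → R4 = 61
  MOV R1, 86  → R1 = 86
  CMP R4, R1  → unsigned 61 - 86: borrow occurs
  61 < 86, so CF = 1
CF = 1

1


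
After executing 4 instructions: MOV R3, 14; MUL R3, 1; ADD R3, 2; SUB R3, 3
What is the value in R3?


Register state trace:
  MOV R3, 14  → R3 = 14
  MUL R3, 1  → R3 = 14 * 1 = 14
  ADD R3, 2  → R3 = 14 + 2 = 16
  SUB R3, 3  → R3 = 16 - 3 = 13
Final: R3 = 13

13


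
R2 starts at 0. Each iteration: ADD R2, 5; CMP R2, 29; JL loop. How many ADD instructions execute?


Loop trace (R2 starts at 0, target 29, step 5):
  ADD #1: R2 = 0 + 5 = 5  → 5 < 29, loop
  ADD #2: R2 = 5 + 5 = 10  → 10 < 29, loop
  ADD #3: R2 = 10 + 5 = 15  → 15 < 29, loop
  ADD #4: R2 = 15 + 5 = 20  → 20 < 29, loop
  ADD #5: R2 = 20 + 5 = 25  → 25 < 29, loop
  ADD #6: R2 = 25 + 5 = 30  → 30 >= 29, exit
Total ADD instructions: 6

6


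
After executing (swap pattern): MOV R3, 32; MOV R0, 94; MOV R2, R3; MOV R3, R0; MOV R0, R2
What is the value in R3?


Register state trace (swap pattern):
  MOV R3, 32  → R3 = 32
  MOV R0, 94  → R0 = 94
  MOV R2, R3  → R2 = 32  (save R3)
  MOV R3, R0  → R3 = 94  (R3 gets R0's value)
  MOV R0, R2  → R0 = 32  (R0 gets saved value)
Final: R3 = 94

94


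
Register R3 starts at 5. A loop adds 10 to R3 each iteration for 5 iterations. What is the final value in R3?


Starting value: R3 = 5
  Iter 1: R3 = 5 + 10 = 15
  Iter 2: R3 = 15 + 10 = 25
  Iter 3: R3 = 25 + 10 = 35
  Iter 4: R3 = 35 + 10 = 45
  Iter 5: R3 = 45 + 10 = 55
Final: R3 = 55

55


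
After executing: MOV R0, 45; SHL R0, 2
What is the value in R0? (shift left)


Register state trace:
  MOV R0, 45  → R0 = 45
  SHL R0, 2  → R0 = 45 << 2 = 45 * 2^2 = 180
Final: R0 = 180

180


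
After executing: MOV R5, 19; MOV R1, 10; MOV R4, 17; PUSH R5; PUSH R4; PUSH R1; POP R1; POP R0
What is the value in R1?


Stack trace (top is rightmost):
  MOV R5, 19  → R5 = 19
  MOV R1, 10  → R1 = 10
  MOV R4, 17  → R4 = 17
  PUSH R5  → stack: [19]
  PUSH R4  → stack: [19, 17]
  PUSH R1  → stack: [19, 17, 10]
  POP R1  → R1 = 10, stack: [19, 17]
  POP R0  → R0 = 17, stack: [19]
Final: R1 = 10

10


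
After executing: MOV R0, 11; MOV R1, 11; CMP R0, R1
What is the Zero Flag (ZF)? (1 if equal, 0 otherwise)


Register state trace:
  MOV R0, 11  → R0 = 11
  MOV R1, 11  → R1 = 11
  CMP R0, R1  → computes 11 - 11 = 0
  Result is zero, so values are equal
ZF = 1

1


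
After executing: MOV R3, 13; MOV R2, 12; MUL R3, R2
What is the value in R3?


Register state trace:
  MOV R3, 13  → R3 = 13
  MOV R2, 12  → R2 = 12
  MUL R3, R2  → R3 = 13 * 12 = 156
Final: R3 = 156

156


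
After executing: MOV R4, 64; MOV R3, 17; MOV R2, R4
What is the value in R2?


Register state trace:
  MOV R4, 64  → R4 = 64
  MOV R3, 17  → R3 = 17
  MOV R2, R4  → R2 = 64
Final: R2 = 64

64


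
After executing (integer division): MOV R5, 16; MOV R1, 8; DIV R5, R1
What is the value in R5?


Register state trace:
  MOV R5, 16  → R5 = 16
  MOV R1, 8  → R1 = 8
  DIV R5, R1  → R5 = 16 // 8 = 2
Final: R5 = 2

2


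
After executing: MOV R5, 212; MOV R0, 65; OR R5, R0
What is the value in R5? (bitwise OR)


Register state trace:
  MOV R5, 212  → R5 = 212 (0b11010100)
  MOV R0, 65  → R0 = 65 (0b01000001)
  OR R5, R0   → R5 = 212 OR 65 = 213 (0b11010101)
Final: R5 = 213

213


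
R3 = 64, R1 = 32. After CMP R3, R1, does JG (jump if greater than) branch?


Trace:
  R3 = 64, R1 = 32
  CMP R3, R1  → compares 64 vs 32
  JG checks: is 64 greater than 32?
  64 > 32, so condition is true
Branch taken: Yes

Yes


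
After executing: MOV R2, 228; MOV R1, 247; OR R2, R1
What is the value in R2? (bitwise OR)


Register state trace:
  MOV R2, 228  → R2 = 228 (0b11100100)
  MOV R1, 247  → R1 = 247 (0b11110111)
  OR R2, R1   → R2 = 228 OR 247 = 247 (0b11110111)
Final: R2 = 247

247


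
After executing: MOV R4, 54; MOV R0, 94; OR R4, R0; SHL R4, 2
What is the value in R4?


Register state trace:
  MOV R4, 54  → R4 = 54 (0b00110110)
  MOV R0, 94  → R0 = 94 (0b01011110)
  OR R4, R0  → R4 = 54 OR 94 = 126 (0b01111110)
  SHL R4, 2  → R4 = 126 << 2 = 504
Final: R4 = 504

504


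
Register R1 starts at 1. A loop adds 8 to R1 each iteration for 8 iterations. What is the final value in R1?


Starting value: R1 = 1
  Iter 1: R1 = 1 + 8 = 9
  Iter 2: R1 = 9 + 8 = 17
  Iter 3: R1 = 17 + 8 = 25
  Iter 4: R1 = 25 + 8 = 33
  Iter 5: R1 = 33 + 8 = 41
  Iter 6: R1 = 41 + 8 = 49
  Iter 7: R1 = 49 + 8 = 57
  Iter 8: R1 = 57 + 8 = 65
Final: R1 = 65

65


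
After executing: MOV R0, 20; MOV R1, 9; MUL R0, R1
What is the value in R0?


Register state trace:
  MOV R0, 20  → R0 = 20
  MOV R1, 9  → R1 = 9
  MUL R0, R1  → R0 = 20 * 9 = 180
Final: R0 = 180

180


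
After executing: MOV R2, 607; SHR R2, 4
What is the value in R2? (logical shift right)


Register state trace:
  MOV R2, 607  → R2 = 607
  SHR R2, 4  → R2 = 607 >> 4 = 607 // 2^4 = 37
Final: R2 = 37

37


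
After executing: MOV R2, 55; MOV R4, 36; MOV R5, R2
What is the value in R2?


Register state trace:
  MOV R2, 55  → R2 = 55
  MOV R4, 36  → R4 = 36
  MOV R5, R2  → R5 = 55
Final: R2 = 55

55


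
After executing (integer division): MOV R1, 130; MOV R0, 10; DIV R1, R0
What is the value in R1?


Register state trace:
  MOV R1, 130  → R1 = 130
  MOV R0, 10  → R0 = 10
  DIV R1, R0  → R1 = 130 // 10 = 13
Final: R1 = 13

13


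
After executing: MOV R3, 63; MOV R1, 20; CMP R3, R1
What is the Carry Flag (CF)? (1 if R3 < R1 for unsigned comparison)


Register state trace:
  MOV R3, 63  → R3 = 63
  MOV R1, 20  → R1 = 20
  CMP R3, R1  → unsigned 63 - 20: no borrow
  63 >= 20, so CF = 0
CF = 0

0


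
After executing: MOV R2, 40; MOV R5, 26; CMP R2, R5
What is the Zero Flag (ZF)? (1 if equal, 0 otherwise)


Register state trace:
  MOV R2, 40  → R2 = 40
  MOV R5, 26  → R5 = 26
  CMP R2, R5  → computes 40 - 26 = 14
  Result is nonzero, so values are not equal
ZF = 0

0


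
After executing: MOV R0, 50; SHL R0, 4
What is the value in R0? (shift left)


Register state trace:
  MOV R0, 50  → R0 = 50
  SHL R0, 4  → R0 = 50 << 4 = 50 * 2^4 = 800
Final: R0 = 800

800


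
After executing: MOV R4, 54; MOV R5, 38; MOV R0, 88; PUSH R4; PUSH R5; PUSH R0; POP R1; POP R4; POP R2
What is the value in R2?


Stack trace (top is rightmost):
  MOV R4, 54  → R4 = 54
  MOV R5, 38  → R5 = 38
  MOV R0, 88  → R0 = 88
  PUSH R4  → stack: [54]
  PUSH R5  → stack: [54, 38]
  PUSH R0  → stack: [54, 38, 88]
  POP R1  → R1 = 88, stack: [54, 38]
  POP R4  → R4 = 38, stack: [54]
  POP R2  → R2 = 54, stack: []
Final: R2 = 54

54


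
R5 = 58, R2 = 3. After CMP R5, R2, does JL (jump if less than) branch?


Trace:
  R5 = 58, R2 = 3
  CMP R5, R2  → compares 58 vs 3
  JL checks: is 58 less than 3?
  58 > 3, so condition is false
Branch taken: No

No


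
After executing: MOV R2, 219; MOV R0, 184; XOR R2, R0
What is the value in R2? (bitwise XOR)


Register state trace:
  MOV R2, 219  → R2 = 219 (0b11011011)
  MOV R0, 184  → R0 = 184 (0b10111000)
  XOR R2, R0  → R2 = 219 XOR 184 = 99 (0b01100011)
Final: R2 = 99

99


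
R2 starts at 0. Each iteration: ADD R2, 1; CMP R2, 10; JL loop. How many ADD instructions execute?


Loop trace (R2 starts at 0, target 10, step 1):
  ADD #1: R2 = 0 + 1 = 1  → 1 < 10, loop
  ADD #2: R2 = 1 + 1 = 2  → 2 < 10, loop
  ADD #3: R2 = 2 + 1 = 3  → 3 < 10, loop
  ADD #4: R2 = 3 + 1 = 4  → 4 < 10, loop
  ADD #5: R2 = 4 + 1 = 5  → 5 < 10, loop
  ADD #6: R2 = 5 + 1 = 6  → 6 < 10, loop
  ADD #7: R2 = 6 + 1 = 7  → 7 < 10, loop
  ADD #8: R2 = 7 + 1 = 8  → 8 < 10, loop
  ADD #9: R2 = 8 + 1 = 9  → 9 < 10, loop
  ADD #10: R2 = 9 + 1 = 10  → 10 >= 10, exit
Total ADD instructions: 10

10


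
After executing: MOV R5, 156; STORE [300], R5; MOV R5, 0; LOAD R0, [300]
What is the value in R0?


Register and memory trace:
  MOV R5, 156  → R5 = 156
  STORE [300], R5  → mem[300] = 156
  MOV R5, 0  → R5 = 0
  LOAD R0, [300]  → R0 = mem[300] = 156
Final: R0 = 156

156


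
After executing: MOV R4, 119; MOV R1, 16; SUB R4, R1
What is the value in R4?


Register state trace:
  MOV R4, 119  → R4 = 119
  MOV R1, 16  → R1 = 16
  SUB R4, R1  → R4 = 119 - 16 = 103
Final: R4 = 103

103


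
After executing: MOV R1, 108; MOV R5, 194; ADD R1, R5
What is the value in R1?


Register state trace:
  MOV R1, 108  → R1 = 108
  MOV R5, 194  → R5 = 194
  ADD R1, R5  → R1 = 108 + 194 = 302
Final: R1 = 302

302


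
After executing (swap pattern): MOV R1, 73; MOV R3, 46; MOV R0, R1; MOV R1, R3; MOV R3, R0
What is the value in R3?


Register state trace (swap pattern):
  MOV R1, 73  → R1 = 73
  MOV R3, 46  → R3 = 46
  MOV R0, R1  → R0 = 73  (save R1)
  MOV R1, R3  → R1 = 46  (R1 gets R3's value)
  MOV R3, R0  → R3 = 73  (R3 gets saved value)
Final: R3 = 73

73


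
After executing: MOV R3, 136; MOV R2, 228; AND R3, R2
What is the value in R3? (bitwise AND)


Register state trace:
  MOV R3, 136  → R3 = 136 (0b10001000)
  MOV R2, 228  → R2 = 228 (0b11100100)
  AND R3, R2  → R3 = 136 AND 228 = 128 (0b10000000)
Final: R3 = 128

128


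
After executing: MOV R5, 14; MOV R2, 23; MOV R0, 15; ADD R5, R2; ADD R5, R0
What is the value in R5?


Register state trace:
  MOV R5, 14  → R5 = 14
  MOV R2, 23  → R2 = 23
  MOV R0, 15  → R0 = 15
  ADD R5, R2  → R5 = 14 + 23 = 37
  ADD R5, R0  → R5 = 37 + 15 = 52
Final: R5 = 52

52


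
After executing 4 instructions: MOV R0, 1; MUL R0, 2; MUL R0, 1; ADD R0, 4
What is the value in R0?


Register state trace:
  MOV R0, 1  → R0 = 1
  MUL R0, 2  → R0 = 1 * 2 = 2
  MUL R0, 1  → R0 = 2 * 1 = 2
  ADD R0, 4  → R0 = 2 + 4 = 6
Final: R0 = 6

6


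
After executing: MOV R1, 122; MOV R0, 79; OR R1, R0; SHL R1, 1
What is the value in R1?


Register state trace:
  MOV R1, 122  → R1 = 122 (0b01111010)
  MOV R0, 79  → R0 = 79 (0b01001111)
  OR R1, R0  → R1 = 122 OR 79 = 127 (0b01111111)
  SHL R1, 1  → R1 = 127 << 1 = 254
Final: R1 = 254

254


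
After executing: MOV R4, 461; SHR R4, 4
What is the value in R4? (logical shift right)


Register state trace:
  MOV R4, 461  → R4 = 461
  SHR R4, 4  → R4 = 461 >> 4 = 461 // 2^4 = 28
Final: R4 = 28

28


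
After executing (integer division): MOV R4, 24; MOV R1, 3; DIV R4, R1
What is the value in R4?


Register state trace:
  MOV R4, 24  → R4 = 24
  MOV R1, 3  → R1 = 3
  DIV R4, R1  → R4 = 24 // 3 = 8
Final: R4 = 8

8


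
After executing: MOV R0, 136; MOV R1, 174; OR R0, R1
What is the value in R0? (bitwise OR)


Register state trace:
  MOV R0, 136  → R0 = 136 (0b10001000)
  MOV R1, 174  → R1 = 174 (0b10101110)
  OR R0, R1   → R0 = 136 OR 174 = 174 (0b10101110)
Final: R0 = 174

174


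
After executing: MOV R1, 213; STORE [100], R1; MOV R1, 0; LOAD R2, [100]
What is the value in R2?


Register and memory trace:
  MOV R1, 213  → R1 = 213
  STORE [100], R1  → mem[100] = 213
  MOV R1, 0  → R1 = 0
  LOAD R2, [100]  → R2 = mem[100] = 213
Final: R2 = 213

213


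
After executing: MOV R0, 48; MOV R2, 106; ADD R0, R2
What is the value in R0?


Register state trace:
  MOV R0, 48  → R0 = 48
  MOV R2, 106  → R2 = 106
  ADD R0, R2  → R0 = 48 + 106 = 154
Final: R0 = 154

154


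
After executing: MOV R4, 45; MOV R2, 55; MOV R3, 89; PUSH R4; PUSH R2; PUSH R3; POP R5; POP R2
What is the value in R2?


Stack trace (top is rightmost):
  MOV R4, 45  → R4 = 45
  MOV R2, 55  → R2 = 55
  MOV R3, 89  → R3 = 89
  PUSH R4  → stack: [45]
  PUSH R2  → stack: [45, 55]
  PUSH R3  → stack: [45, 55, 89]
  POP R5  → R5 = 89, stack: [45, 55]
  POP R2  → R2 = 55, stack: [45]
Final: R2 = 55

55


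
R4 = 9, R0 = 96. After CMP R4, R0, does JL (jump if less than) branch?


Trace:
  R4 = 9, R0 = 96
  CMP R4, R0  → compares 9 vs 96
  JL checks: is 9 less than 96?
  9 < 96, so condition is true
Branch taken: Yes

Yes


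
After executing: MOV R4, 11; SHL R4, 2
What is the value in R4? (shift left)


Register state trace:
  MOV R4, 11  → R4 = 11
  SHL R4, 2  → R4 = 11 << 2 = 11 * 2^2 = 44
Final: R4 = 44

44


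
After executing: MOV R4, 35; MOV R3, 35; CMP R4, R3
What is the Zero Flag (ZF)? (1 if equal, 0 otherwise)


Register state trace:
  MOV R4, 35  → R4 = 35
  MOV R3, 35  → R3 = 35
  CMP R4, R3  → computes 35 - 35 = 0
  Result is zero, so values are equal
ZF = 1

1


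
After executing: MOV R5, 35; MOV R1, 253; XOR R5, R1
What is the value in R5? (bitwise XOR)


Register state trace:
  MOV R5, 35  → R5 = 35 (0b00100011)
  MOV R1, 253  → R1 = 253 (0b11111101)
  XOR R5, R1  → R5 = 35 XOR 253 = 222 (0b11011110)
Final: R5 = 222

222


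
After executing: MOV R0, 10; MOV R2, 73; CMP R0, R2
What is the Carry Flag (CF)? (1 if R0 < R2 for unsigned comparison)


Register state trace:
  MOV R0, 10  → R0 = 10
  MOV R2, 73  → R2 = 73
  CMP R0, R2  → unsigned 10 - 73: borrow occurs
  10 < 73, so CF = 1
CF = 1

1


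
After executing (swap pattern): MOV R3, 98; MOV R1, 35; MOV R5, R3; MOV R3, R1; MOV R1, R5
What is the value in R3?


Register state trace (swap pattern):
  MOV R3, 98  → R3 = 98
  MOV R1, 35  → R1 = 35
  MOV R5, R3  → R5 = 98  (save R3)
  MOV R3, R1  → R3 = 35  (R3 gets R1's value)
  MOV R1, R5  → R1 = 98  (R1 gets saved value)
Final: R3 = 35

35


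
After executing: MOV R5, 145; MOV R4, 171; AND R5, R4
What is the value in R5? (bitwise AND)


Register state trace:
  MOV R5, 145  → R5 = 145 (0b10010001)
  MOV R4, 171  → R4 = 171 (0b10101011)
  AND R5, R4  → R5 = 145 AND 171 = 129 (0b10000001)
Final: R5 = 129

129


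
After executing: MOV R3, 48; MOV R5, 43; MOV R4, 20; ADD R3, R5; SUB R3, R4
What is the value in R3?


Register state trace:
  MOV R3, 48  → R3 = 48
  MOV R5, 43  → R5 = 43
  MOV R4, 20  → R4 = 20
  ADD R3, R5  → R3 = 48 + 43 = 91
  SUB R3, R4  → R3 = 91 - 20 = 71
Final: R3 = 71

71


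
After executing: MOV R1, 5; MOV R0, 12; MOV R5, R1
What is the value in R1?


Register state trace:
  MOV R1, 5  → R1 = 5
  MOV R0, 12  → R0 = 12
  MOV R5, R1  → R5 = 5
Final: R1 = 5

5


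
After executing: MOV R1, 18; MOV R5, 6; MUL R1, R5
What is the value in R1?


Register state trace:
  MOV R1, 18  → R1 = 18
  MOV R5, 6  → R5 = 6
  MUL R1, R5  → R1 = 18 * 6 = 108
Final: R1 = 108

108


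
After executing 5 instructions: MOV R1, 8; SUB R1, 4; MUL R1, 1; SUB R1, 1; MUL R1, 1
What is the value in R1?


Register state trace:
  MOV R1, 8  → R1 = 8
  SUB R1, 4  → R1 = 8 - 4 = 4
  MUL R1, 1  → R1 = 4 * 1 = 4
  SUB R1, 1  → R1 = 4 - 1 = 3
  MUL R1, 1  → R1 = 3 * 1 = 3
Final: R1 = 3

3
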